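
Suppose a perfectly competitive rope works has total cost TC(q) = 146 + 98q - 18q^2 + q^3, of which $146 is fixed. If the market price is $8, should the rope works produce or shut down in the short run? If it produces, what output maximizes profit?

Shut down

From TC, MC = TC'(q) = 98 - 36q + 3q^2 and AVC = VC/q = 98 - 18q + q^2.
AVC is minimized where dAVC/dq = -18 + 2q = 0, at q = 9; min AVC = 98 - 18·9 + 9^2 = $17.
With P < min AVC ($8 < $17), every unit sold adds to the loss.
Shutting down limits the loss to fixed cost, $146.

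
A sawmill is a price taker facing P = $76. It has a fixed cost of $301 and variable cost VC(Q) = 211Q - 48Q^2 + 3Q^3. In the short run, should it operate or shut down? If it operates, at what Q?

Produce at Q = 9

Variable cost is VC = 211Q - 48Q^2 + 3Q^3, so AVC = VC/Q = 211 - 48Q + 3Q^2 and MC = dTC/dQ = 211 - 96Q + 9Q^2.
The AVC parabola has its vertex at Q = 48/6 = 8, where AVC = 211 - 48·8 + 3·8^2 = $19.
Since P = $76 ≥ min AVC = $19, price covers variable cost and the firm should produce.
Set P = MC: 76 = 211 - 96Q + 9Q^2 → 135 - 96Q + 9Q^2 = 0. The roots are Q = 5/3 and Q = 9; the profit-maximizing output is on the rising part of MC, so Q* = 9.
Check: AVC at Q = 9 is $22 ≤ P, so revenue covers variable cost.
Profit = P·Q − TC = 76·9 − 499 = $185.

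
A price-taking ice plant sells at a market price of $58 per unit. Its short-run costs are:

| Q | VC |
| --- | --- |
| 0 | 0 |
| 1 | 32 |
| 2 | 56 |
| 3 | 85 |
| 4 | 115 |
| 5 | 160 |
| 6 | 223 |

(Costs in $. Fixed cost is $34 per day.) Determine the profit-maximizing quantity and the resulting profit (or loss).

Profit at each row (π = 58Q − TC): Q=0: -34; Q=1: -8; Q=2: 26; Q=3: 55; Q=4: 83; Q=5: 96; Q=6: 91.
Profit is maximized at Q = 5. AVC there is 160/5 = $32 ≤ P, so producing beats shutting down (which would give -$34).

Q = 5; profit = $96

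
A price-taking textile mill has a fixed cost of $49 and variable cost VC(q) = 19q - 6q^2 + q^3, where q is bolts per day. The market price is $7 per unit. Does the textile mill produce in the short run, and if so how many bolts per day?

Shut down

Variable cost is VC = 19q - 6q^2 + q^3, so AVC = VC/q = 19 - 6q + q^2 and MC = dTC/dq = 19 - 12q + 3q^2.
AVC hits its minimum where MC = AVC, at q = 3, giving min AVC = 19 - 6·3 + 3^2 = $10.
Since P = $7 < min AVC = $10, price fails to cover variable cost at any output.
Shutting down limits the loss to fixed cost, $49.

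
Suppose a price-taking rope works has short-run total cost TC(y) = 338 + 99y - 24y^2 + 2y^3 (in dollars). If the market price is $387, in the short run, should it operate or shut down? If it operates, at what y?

Variable cost is VC = 99y - 24y^2 + 2y^3, so AVC = VC/y = 99 - 24y + 2y^2 and MC = dTC/dy = 99 - 48y + 6y^2.
The AVC parabola has its vertex at y = 24/4 = 6, where AVC = 99 - 24·6 + 2·6^2 = $27.
P = $387 exceeds min AVC = $27, so the firm stays open.
Solving P = MC: -288 - 48y + 6y^2 = 0 ⇒ y = -4 or 12. On the upward-sloping branch, y* = 12.
Check: AVC at y = 12 is $99 ≤ P, so revenue covers variable cost.
Profit = P·y − TC = 387·12 − 1526 = $3118.

Produce at y = 12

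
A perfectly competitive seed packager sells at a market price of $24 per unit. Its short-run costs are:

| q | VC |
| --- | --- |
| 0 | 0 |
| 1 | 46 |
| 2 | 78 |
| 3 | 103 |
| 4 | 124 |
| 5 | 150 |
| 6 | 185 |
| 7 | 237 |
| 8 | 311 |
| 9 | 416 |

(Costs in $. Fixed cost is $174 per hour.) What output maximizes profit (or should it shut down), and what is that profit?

Tabulate TR − TC: q=0: -174; q=1: -196; q=2: -204; q=3: -205; q=4: -202; q=5: -204; q=6: -215; q=7: -243; q=8: -293; q=9: -374.
Profit is highest at q = 0. Equivalently, the lowest AVC in the table is 150/5 ≈ $30 at q = 5, and P = $24 falls below it — price never covers variable cost, so the firm shuts down and loses only its fixed cost.

q = 0 (shut down); profit = -$174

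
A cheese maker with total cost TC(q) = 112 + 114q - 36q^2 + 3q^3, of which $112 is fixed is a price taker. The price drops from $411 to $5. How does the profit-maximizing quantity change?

Output falls from 11 to 0 (the firm shuts down)

AVC = 114 - 36q + 3q^2, minimized at q = 6 where min AVC = $6. MC = 114 - 72q + 9q^2.
At P = $411 ≥ min AVC, set P = MC on the rising branch: q = 11.
At P = $5 < min AVC = $6, price no longer covers variable cost at any output, so the firm shuts down: q = 0.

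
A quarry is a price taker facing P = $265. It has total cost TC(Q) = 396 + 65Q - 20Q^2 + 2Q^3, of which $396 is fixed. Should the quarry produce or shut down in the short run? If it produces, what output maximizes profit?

Produce at Q = 10

Variable cost is VC = 65Q - 20Q^2 + 2Q^3, so AVC = VC/Q = 65 - 20Q + 2Q^2 and MC = dTC/dQ = 65 - 40Q + 6Q^2.
AVC is minimized where dAVC/dQ = -20 + 4Q = 0, at Q = 5; min AVC = 65 - 20·5 + 2·5^2 = $15.
Since P = $265 ≥ min AVC = $15, price covers variable cost and the firm should produce.
P = MC gives -200 - 40Q + 6Q^2 = 0, with roots -10/3 and 10. Take the larger (rising MC): Q* = 10.
Check: AVC at Q = 10 is $65 ≤ P, so revenue covers variable cost.
Profit = P·Q − TC = 265·10 − 1046 = $1604.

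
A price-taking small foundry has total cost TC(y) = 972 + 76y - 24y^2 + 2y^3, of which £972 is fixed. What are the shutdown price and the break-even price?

Shutdown price = £4; break-even price = £130

AVC = 76 - 24y + 2y^2; minimized at y = 6, giving min AVC = £4. That is the shutdown price.
ATC = 972/y + 76 - 24y + 2y^2. Setting dATC/dy = −972/y^2 − 24 + 4y = 0 gives y = 9 (since 4·9^3 − 24·9^2 = 972).
min ATC = 972/9 + 76 − 24·9 + 2·9^2 = £130. That is the break-even price.
For £4 ≤ P < £130 the firm produces at a loss; below £4 it shuts down.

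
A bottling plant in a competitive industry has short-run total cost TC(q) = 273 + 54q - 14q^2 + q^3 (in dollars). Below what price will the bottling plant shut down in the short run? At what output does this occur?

The firm shuts down when price falls below the minimum of average variable cost. AVC = VC/q = 54 - 14q + q^2.
dAVC/dq = -14 + 2q = 0 gives q = 7. min AVC = 54 - 14·7 + 7^2 = 5.
For P < $5 the firm produces nothing.

$5 per unit, at q = 7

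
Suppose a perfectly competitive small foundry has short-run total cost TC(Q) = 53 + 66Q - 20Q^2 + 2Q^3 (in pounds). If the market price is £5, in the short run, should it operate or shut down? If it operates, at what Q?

Strip out fixed cost: VC = 66Q - 20Q^2 + 2Q^3. Then AVC = 66 - 20Q + 2Q^2 and MC = 66 - 40Q + 6Q^2.
AVC is minimized where dAVC/dQ = -20 + 4Q = 0, at Q = 5; min AVC = 66 - 20·5 + 2·5^2 = £16.
With P < min AVC (£5 < £16), every unit sold adds to the loss.
Best response: produce nothing and absorb the £53 fixed cost.

Shut down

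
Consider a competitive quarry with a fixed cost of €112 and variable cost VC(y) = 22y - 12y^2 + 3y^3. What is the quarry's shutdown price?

€10 per unit

The shutdown price is the minimum of AVC. VC = 22y - 12y^2 + 3y^3, so AVC = 22 - 12y + 3y^2.
At the minimum of AVC, MC = AVC. MC = 22 - 24y + 9y^2; setting MC = AVC gives 6y^2 - 12y = 0, so y = 2. min AVC = 10.
For P < €10 the firm produces nothing.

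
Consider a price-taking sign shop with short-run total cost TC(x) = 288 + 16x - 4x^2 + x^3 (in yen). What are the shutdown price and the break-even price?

Shutdown price = min AVC. AVC = 16 - 4x + x^2, with vertex at x = 2 and minimum ¥12.
ATC = 288/x + 16 - 4x + x^2. Setting dATC/dx = −288/x^2 − 4 + 2x = 0 gives x = 6 (since 2·6^3 − 4·6^2 = 288).
min ATC = 288/6 + 16 − 4·6 + 6^2 = ¥76. That is the break-even price.
For ¥12 ≤ P < ¥76 the firm produces at a loss; below ¥12 it shuts down.

Shutdown price = ¥12; break-even price = ¥76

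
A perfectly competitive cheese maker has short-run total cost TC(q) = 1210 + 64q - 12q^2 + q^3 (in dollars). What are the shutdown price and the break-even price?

Shutdown price = min AVC. AVC = 64 - 12q + q^2, with vertex at q = 6 and minimum $28.
ATC = 1210/q + 64 - 12q + q^2. Setting dATC/dq = −1210/q^2 − 12 + 2q = 0 gives q = 11 (since 2·11^3 − 12·11^2 = 1210).
min ATC = 1210/11 + 64 − 12·11 + 11^2 = $163. That is the break-even price.
Between these two prices the firm operates at a loss; above $163 it earns a profit.

Shutdown price = $28; break-even price = $163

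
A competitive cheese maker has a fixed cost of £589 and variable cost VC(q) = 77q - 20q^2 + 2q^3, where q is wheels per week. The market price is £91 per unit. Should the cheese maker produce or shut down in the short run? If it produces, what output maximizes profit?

Produce at q = 7

Strip out fixed cost: VC = 77q - 20q^2 + 2q^3. Then AVC = 77 - 20q + 2q^2 and MC = 77 - 40q + 6q^2.
AVC hits its minimum where MC = AVC, at q = 5, giving min AVC = 77 - 20·5 + 2·5^2 = £27.
Because £91 ≥ £27, revenue can cover variable cost; the firm operates.
Solving P = MC: -14 - 40q + 6q^2 = 0 ⇒ q = -1/3 or 7. On the upward-sloping branch, q* = 7.
Check: AVC at q = 7 is £35 ≤ P, so revenue covers variable cost.
Profit = P·q − TC = 91·7 − 834 = -£197, a loss, but smaller than the £589 fixed cost the firm would lose by shutting down.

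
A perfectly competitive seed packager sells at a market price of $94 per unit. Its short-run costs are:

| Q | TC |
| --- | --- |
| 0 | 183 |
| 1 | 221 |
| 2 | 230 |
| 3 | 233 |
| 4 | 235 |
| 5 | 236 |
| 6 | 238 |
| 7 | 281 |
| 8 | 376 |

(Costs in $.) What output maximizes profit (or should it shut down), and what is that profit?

Q = 7; profit = $377

Tabulate TR − TC: Q=0: -183; Q=1: -127; Q=2: -42; Q=3: 49; Q=4: 141; Q=5: 234; Q=6: 326; Q=7: 377; Q=8: 376.
Profit is maximized at Q = 7. AVC there is 98/7 = $14 ≤ P, so producing beats shutting down (which would give -$183).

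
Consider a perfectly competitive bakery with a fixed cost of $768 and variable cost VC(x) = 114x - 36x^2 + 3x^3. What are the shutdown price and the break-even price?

Shutdown price = min AVC. AVC = 114 - 36x + 3x^2, with vertex at x = 6 and minimum $6.
ATC = 768/x + 114 - 36x + 3x^2. Setting dATC/dx = −768/x^2 − 36 + 6x = 0 gives x = 8 (since 6·8^3 − 36·8^2 = 768).
min ATC = 768/8 + 114 − 36·8 + 3·8^2 = $114. That is the break-even price.
For $6 ≤ P < $114 the firm produces at a loss; below $6 it shuts down.

Shutdown price = $6; break-even price = $114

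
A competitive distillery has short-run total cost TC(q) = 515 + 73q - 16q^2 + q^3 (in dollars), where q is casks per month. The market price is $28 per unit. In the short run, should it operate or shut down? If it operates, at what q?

Produce at q = 9

Variable cost is VC = 73q - 16q^2 + q^3, so AVC = VC/q = 73 - 16q + q^2 and MC = dTC/dq = 73 - 32q + 3q^2.
AVC hits its minimum where MC = AVC, at q = 8, giving min AVC = 73 - 16·8 + 8^2 = $9.
P = $28 exceeds min AVC = $9, so the firm stays open.
Set P = MC: 28 = 73 - 32q + 3q^2 → 45 - 32q + 3q^2 = 0. The roots are q = 5/3 and q = 9; the profit-maximizing output is on the rising part of MC, so q* = 9.
Check: AVC at q = 9 is $10 ≤ P, so revenue covers variable cost.
Profit = P·q − TC = 28·9 − 605 = -$353, a loss, but smaller than the $515 fixed cost the firm would lose by shutting down.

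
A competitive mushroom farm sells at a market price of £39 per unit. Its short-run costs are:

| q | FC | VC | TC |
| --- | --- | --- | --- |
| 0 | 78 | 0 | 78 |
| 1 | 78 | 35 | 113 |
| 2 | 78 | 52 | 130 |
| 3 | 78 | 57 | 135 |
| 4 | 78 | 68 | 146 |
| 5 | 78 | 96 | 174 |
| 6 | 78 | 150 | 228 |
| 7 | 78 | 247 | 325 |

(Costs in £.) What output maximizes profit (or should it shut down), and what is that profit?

q = 5; profit = £21

Tabulate TR − TC: q=0: -78; q=1: -74; q=2: -52; q=3: -18; q=4: 10; q=5: 21; q=6: 6; q=7: -52.
Profit is maximized at q = 5. AVC there is 96/5 = £19.20 ≤ P, so producing beats shutting down (which would give -£78).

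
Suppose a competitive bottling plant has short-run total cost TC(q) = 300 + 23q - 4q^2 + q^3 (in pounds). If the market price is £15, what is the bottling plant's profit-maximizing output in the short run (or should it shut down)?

Shut down

Strip out fixed cost: VC = 23q - 4q^2 + q^3. Then AVC = 23 - 4q + q^2 and MC = 23 - 8q + 3q^2.
The AVC parabola has its vertex at q = 4/2 = 2, where AVC = 23 - 4·2 + 2^2 = £19.
Since P = £15 < min AVC = £19, price fails to cover variable cost at any output.
Best response: produce nothing and absorb the £300 fixed cost.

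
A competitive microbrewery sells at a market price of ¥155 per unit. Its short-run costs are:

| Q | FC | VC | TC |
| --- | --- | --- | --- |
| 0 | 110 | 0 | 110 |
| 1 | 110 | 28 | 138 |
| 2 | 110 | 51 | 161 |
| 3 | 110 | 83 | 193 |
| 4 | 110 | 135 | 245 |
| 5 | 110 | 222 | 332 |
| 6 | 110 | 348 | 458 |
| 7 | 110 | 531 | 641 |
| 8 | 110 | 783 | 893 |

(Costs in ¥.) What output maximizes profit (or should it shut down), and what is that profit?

Q = 6; profit = ¥472

Tabulate TR − TC: Q=0: -110; Q=1: 17; Q=2: 149; Q=3: 272; Q=4: 375; Q=5: 443; Q=6: 472; Q=7: 444; Q=8: 347.
Profit is maximized at Q = 6. AVC there is 348/6 = ¥58 ≤ P, so producing beats shutting down (which would give -¥110).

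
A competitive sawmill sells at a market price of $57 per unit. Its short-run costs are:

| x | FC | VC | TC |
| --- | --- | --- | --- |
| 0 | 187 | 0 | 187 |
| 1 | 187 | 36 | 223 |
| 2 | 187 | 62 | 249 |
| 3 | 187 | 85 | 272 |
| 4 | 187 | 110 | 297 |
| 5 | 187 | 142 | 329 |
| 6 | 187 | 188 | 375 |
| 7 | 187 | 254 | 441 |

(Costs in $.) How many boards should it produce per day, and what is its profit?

x = 6; profit = -$33

Tabulate TR − TC: x=0: -187; x=1: -166; x=2: -135; x=3: -101; x=4: -69; x=5: -44; x=6: -33; x=7: -42.
Profit is maximized at x = 6. AVC there is 188/6 = $31.33 ≤ P, so producing beats shutting down (which would give -$187).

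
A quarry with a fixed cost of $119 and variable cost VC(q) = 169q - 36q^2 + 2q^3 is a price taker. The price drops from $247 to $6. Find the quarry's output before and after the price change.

MC = 169 - 72q + 6q^2; the shutdown threshold is min AVC = $7 (at q = 9).
At P = $247 ≥ min AVC, set P = MC on the rising branch: q = 13.
At P = $6 < min AVC = $7, price no longer covers variable cost at any output, so the firm shuts down: q = 0.

Output falls from 13 to 0 (the firm shuts down)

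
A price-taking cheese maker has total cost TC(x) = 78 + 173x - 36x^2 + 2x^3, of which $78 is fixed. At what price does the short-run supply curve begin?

$11 per unit

The shutdown price is the minimum of AVC. VC = 173x - 36x^2 + 2x^3, so AVC = 173 - 36x + 2x^2.
dAVC/dx = -36 + 4x = 0 gives x = 9. min AVC = 173 - 36·9 + 2·9^2 = 11.
For P < $11 the firm produces nothing.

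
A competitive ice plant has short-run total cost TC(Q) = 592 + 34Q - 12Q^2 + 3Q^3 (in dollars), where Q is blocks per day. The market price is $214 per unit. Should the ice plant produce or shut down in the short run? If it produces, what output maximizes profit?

Strip out fixed cost: VC = 34Q - 12Q^2 + 3Q^3. Then AVC = 34 - 12Q + 3Q^2 and MC = 34 - 24Q + 9Q^2.
AVC hits its minimum where MC = AVC, at Q = 2, giving min AVC = 34 - 12·2 + 3·2^2 = $22.
Because $214 ≥ $22, revenue can cover variable cost; the firm operates.
Set P = MC: 214 = 34 - 24Q + 9Q^2 → -180 - 24Q + 9Q^2 = 0. The roots are Q = -10/3 and Q = 6; the profit-maximizing output is on the rising part of MC, so Q* = 6.
Check: AVC at Q = 6 is $70 ≤ P, so revenue covers variable cost.
Profit = P·Q − TC = 214·6 − 1012 = $272.

Produce at Q = 6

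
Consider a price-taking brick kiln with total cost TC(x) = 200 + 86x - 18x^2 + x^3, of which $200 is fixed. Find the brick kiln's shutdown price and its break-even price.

Shutdown price = min AVC. AVC = 86 - 18x + x^2, with vertex at x = 9 and minimum $5.
ATC = 200/x + 86 - 18x + x^2. Setting dATC/dx = −200/x^2 − 18 + 2x = 0 gives x = 10 (since 2·10^3 − 18·10^2 = 200).
min ATC = 200/10 + 86 − 18·10 + 10^2 = $26. That is the break-even price.
For $5 ≤ P < $26 the firm produces at a loss; below $5 it shuts down.

Shutdown price = $5; break-even price = $26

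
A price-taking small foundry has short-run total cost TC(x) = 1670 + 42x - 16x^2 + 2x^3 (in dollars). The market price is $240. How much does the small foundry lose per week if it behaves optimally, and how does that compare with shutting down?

Profit = -$50 at x = 9

AVC = 42 - 16x + 2x^2; min AVC = $10 at x = 4. Since P = $240 ≥ min AVC, the firm produces.
MC = 42 - 32x + 6x^2. Setting P = MC and taking the root on the rising branch gives x* = 9.
TR = 240·9 = 2160. TC = 1670 + 540 = 2210. Profit = 2160 − 2210 = -$50.
Shutting down would mean losing the fixed cost of $1670, so operating at a loss of $50 is better by $1620.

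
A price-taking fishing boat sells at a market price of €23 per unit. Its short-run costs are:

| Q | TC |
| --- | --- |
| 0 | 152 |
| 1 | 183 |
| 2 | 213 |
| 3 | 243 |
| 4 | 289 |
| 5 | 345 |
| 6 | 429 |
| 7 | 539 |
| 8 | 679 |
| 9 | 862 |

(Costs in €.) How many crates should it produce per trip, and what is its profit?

Q = 0 (shut down); profit = -€152

Tabulate TR − TC: Q=0: -152; Q=1: -160; Q=2: -167; Q=3: -174; Q=4: -197; Q=5: -230; Q=6: -291; Q=7: -378; Q=8: -495; Q=9: -655.
Profit is highest at Q = 0. Equivalently, the lowest AVC in the table is 91/3 ≈ €30.33 at Q = 3, and P = €23 falls below it — price never covers variable cost, so the firm shuts down and loses only its fixed cost.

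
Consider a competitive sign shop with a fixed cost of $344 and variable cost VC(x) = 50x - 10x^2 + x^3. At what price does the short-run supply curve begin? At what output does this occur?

$25 per unit, at x = 5

The firm shuts down when price falls below the minimum of average variable cost. AVC = VC/x = 50 - 10x + x^2.
At the minimum of AVC, MC = AVC. MC = 50 - 20x + 3x^2; setting MC = AVC gives 2x^2 - 10x = 0, so x = 5. min AVC = 25.
For P < $25 the firm produces nothing.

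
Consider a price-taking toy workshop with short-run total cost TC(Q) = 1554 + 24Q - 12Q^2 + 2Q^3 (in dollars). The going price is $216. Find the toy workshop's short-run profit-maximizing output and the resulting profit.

Profit = -$274 at Q = 8

AVC = 24 - 12Q + 2Q^2; min AVC = $6 at Q = 3. Since P = $216 ≥ min AVC, the firm produces.
With MC = 24 - 24Q + 6Q^2, P = MC on the upward-sloping part at Q* = 8.
TR = 216·8 = 1728. TC = 1554 + 448 = 2002. Profit = 1728 − 2002 = -$274.
Shutting down would mean losing the fixed cost of $1554, so operating at a loss of $274 is better by $1280.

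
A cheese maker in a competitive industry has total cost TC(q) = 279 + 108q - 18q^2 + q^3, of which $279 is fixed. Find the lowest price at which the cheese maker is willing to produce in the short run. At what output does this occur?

$27 per unit, at q = 9

Short-run supply begins at min AVC. From VC = 108q - 18q^2 + q^3, AVC = 108 - 18q + q^2.
At the minimum of AVC, MC = AVC. MC = 108 - 36q + 3q^2; setting MC = AVC gives 2q^2 - 18q = 0, so q = 9. min AVC = 27.
So the shutdown price is $27.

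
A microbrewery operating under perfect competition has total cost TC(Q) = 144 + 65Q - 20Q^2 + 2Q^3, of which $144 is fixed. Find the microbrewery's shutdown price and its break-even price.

Shutdown price = $15; break-even price = $41

Shutdown price = min AVC. AVC = 65 - 20Q + 2Q^2, with vertex at Q = 5 and minimum $15.
ATC = 144/Q + 65 - 20Q + 2Q^2. Setting dATC/dQ = −144/Q^2 − 20 + 4Q = 0 gives Q = 6 (since 4·6^3 − 20·6^2 = 144).
min ATC = 144/6 + 65 − 20·6 + 2·6^2 = $41. That is the break-even price.
Between these two prices the firm operates at a loss; above $41 it earns a profit.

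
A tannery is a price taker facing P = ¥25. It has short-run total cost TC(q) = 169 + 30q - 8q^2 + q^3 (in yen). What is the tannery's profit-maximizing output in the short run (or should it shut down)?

Produce at q = 5

Variable cost is VC = 30q - 8q^2 + q^3, so AVC = VC/q = 30 - 8q + q^2 and MC = dTC/dq = 30 - 16q + 3q^2.
AVC hits its minimum where MC = AVC, at q = 4, giving min AVC = 30 - 8·4 + 4^2 = ¥14.
Because ¥25 ≥ ¥14, revenue can cover variable cost; the firm operates.
P = MC gives 5 - 16q + 3q^2 = 0, with roots 1/3 and 5. Take the larger (rising MC): q* = 5.
Check: AVC at q = 5 is ¥15 ≤ P, so revenue covers variable cost.
Profit = P·q − TC = 25·5 − 244 = -¥119, a loss, but smaller than the ¥169 fixed cost the firm would lose by shutting down.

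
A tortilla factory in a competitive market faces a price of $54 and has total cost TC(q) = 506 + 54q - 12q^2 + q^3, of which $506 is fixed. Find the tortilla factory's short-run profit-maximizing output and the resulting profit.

Profit = -$250 at q = 8

AVC = 54 - 12q + q^2; min AVC = $18 at q = 6. Since P = $54 ≥ min AVC, the firm produces.
MC = 54 - 24q + 3q^2. Setting P = MC and taking the root on the rising branch gives q* = 8.
TR = 54·8 = 432. TC = 506 + 176 = 682. Profit = 432 − 682 = -$250.
That loss of $250 beats the $506 the firm would lose by shutting down; producing recovers $256 of fixed cost.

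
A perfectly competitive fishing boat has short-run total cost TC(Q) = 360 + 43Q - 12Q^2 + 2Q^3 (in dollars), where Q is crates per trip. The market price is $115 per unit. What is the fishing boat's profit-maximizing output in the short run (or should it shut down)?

Produce at Q = 6

Variable cost is VC = 43Q - 12Q^2 + 2Q^3, so AVC = VC/Q = 43 - 12Q + 2Q^2 and MC = dTC/dQ = 43 - 24Q + 6Q^2.
AVC hits its minimum where MC = AVC, at Q = 3, giving min AVC = 43 - 12·3 + 2·3^2 = $25.
Because $115 ≥ $25, revenue can cover variable cost; the firm operates.
Set P = MC: 115 = 43 - 24Q + 6Q^2 → -72 - 24Q + 6Q^2 = 0. The roots are Q = -2 and Q = 6; the profit-maximizing output is on the rising part of MC, so Q* = 6.
Check: AVC at Q = 6 is $43 ≤ P, so revenue covers variable cost.
Profit = P·Q − TC = 115·6 − 618 = $72.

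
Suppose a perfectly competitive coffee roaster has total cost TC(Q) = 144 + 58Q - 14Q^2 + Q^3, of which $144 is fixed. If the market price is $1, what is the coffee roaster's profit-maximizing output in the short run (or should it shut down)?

Shut down

Strip out fixed cost: VC = 58Q - 14Q^2 + Q^3. Then AVC = 58 - 14Q + Q^2 and MC = 58 - 28Q + 3Q^2.
AVC is minimized where dAVC/dQ = -14 + 2Q = 0, at Q = 7; min AVC = 58 - 14·7 + 7^2 = $9.
P = $1 lies below min AVC = $9; no output level covers variable cost.
The firm minimizes its loss by shutting down and losing only its fixed cost of $144.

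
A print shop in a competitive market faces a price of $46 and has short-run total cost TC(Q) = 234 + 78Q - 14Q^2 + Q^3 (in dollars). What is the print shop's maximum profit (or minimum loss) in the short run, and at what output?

Profit = -$106 at Q = 8

AVC = 78 - 14Q + Q^2; min AVC = $29 at Q = 7. Since P = $46 ≥ min AVC, the firm produces.
With MC = 78 - 28Q + 3Q^2, P = MC on the upward-sloping part at Q* = 8.
TR = 46·8 = 368. TC = 234 + 240 = 474. Profit = 368 − 474 = -$106.
That loss of $106 beats the $234 the firm would lose by shutting down; producing recovers $128 of fixed cost.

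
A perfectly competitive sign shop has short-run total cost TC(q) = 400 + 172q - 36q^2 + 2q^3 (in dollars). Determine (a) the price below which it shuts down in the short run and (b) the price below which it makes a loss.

Shutdown price = $10; break-even price = $52

Shutdown price = min AVC. AVC = 172 - 36q + 2q^2, with vertex at q = 9 and minimum $10.
ATC = 400/q + 172 - 36q + 2q^2. Setting dATC/dq = −400/q^2 − 36 + 4q = 0 gives q = 10 (since 4·10^3 − 36·10^2 = 400).
min ATC = 400/10 + 172 − 36·10 + 2·10^2 = $52. That is the break-even price.
For $10 ≤ P < $52 the firm produces at a loss; below $10 it shuts down.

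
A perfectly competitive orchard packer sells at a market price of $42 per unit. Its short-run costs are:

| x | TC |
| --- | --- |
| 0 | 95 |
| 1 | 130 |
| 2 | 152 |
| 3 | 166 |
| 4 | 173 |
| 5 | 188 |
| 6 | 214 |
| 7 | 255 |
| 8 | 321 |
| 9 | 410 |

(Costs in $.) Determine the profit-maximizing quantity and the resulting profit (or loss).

x = 7; profit = $39

Profit at each row (π = 42x − TC): x=0: -95; x=1: -88; x=2: -68; x=3: -40; x=4: -5; x=5: 22; x=6: 38; x=7: 39; x=8: 15; x=9: -32.
Profit is maximized at x = 7. AVC there is 160/7 = $22.86 ≤ P, so producing beats shutting down (which would give -$95).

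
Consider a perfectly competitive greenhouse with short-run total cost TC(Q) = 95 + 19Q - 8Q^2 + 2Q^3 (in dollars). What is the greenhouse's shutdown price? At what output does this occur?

The firm shuts down when price falls below the minimum of average variable cost. AVC = VC/Q = 19 - 8Q + 2Q^2.
At the minimum of AVC, MC = AVC. MC = 19 - 16Q + 6Q^2; setting MC = AVC gives 4Q^2 - 8Q = 0, so Q = 2. min AVC = 11.
For P < $11 the firm produces nothing.

$11 per unit, at Q = 2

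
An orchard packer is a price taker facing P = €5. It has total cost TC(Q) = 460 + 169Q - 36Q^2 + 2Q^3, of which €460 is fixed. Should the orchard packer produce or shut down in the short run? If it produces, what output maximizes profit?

Strip out fixed cost: VC = 169Q - 36Q^2 + 2Q^3. Then AVC = 169 - 36Q + 2Q^2 and MC = 169 - 72Q + 6Q^2.
The AVC parabola has its vertex at Q = 36/4 = 9, where AVC = 169 - 36·9 + 2·9^2 = €7.
P = €5 lies below min AVC = €7; no output level covers variable cost.
Shutting down limits the loss to fixed cost, €460.

Shut down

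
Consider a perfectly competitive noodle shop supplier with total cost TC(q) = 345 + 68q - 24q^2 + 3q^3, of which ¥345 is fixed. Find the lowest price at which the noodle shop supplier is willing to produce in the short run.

¥20 per unit

The firm shuts down when price falls below the minimum of average variable cost. AVC = VC/q = 68 - 24q + 3q^2.
dAVC/dq = -24 + 6q = 0 gives q = 4. min AVC = 68 - 24·4 + 3·4^2 = 20.
So the shutdown price is ¥20.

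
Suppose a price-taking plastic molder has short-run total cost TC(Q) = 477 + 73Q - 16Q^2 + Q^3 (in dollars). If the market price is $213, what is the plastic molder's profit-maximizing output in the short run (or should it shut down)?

Produce at Q = 14

Strip out fixed cost: VC = 73Q - 16Q^2 + Q^3. Then AVC = 73 - 16Q + Q^2 and MC = 73 - 32Q + 3Q^2.
AVC is minimized where dAVC/dQ = -16 + 2Q = 0, at Q = 8; min AVC = 73 - 16·8 + 8^2 = $9.
Since P = $213 ≥ min AVC = $9, price covers variable cost and the firm should produce.
Set P = MC: 213 = 73 - 32Q + 3Q^2 → -140 - 32Q + 3Q^2 = 0. The roots are Q = -10/3 and Q = 14; the profit-maximizing output is on the rising part of MC, so Q* = 14.
Check: AVC at Q = 14 is $45 ≤ P, so revenue covers variable cost.
Profit = P·Q − TC = 213·14 − 1107 = $1875.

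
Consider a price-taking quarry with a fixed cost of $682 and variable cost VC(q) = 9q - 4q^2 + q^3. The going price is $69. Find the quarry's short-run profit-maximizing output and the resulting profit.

AVC = 9 - 4q + q^2; min AVC = $5 at q = 2. Since P = $69 ≥ min AVC, the firm produces.
With MC = 9 - 8q + 3q^2, P = MC on the upward-sloping part at q* = 6.
TR = 69·6 = 414. TC = 682 + 126 = 808. Profit = 414 − 808 = -$394.
Shutting down would mean losing the fixed cost of $682, so operating at a loss of $394 is better by $288.

Profit = -$394 at q = 6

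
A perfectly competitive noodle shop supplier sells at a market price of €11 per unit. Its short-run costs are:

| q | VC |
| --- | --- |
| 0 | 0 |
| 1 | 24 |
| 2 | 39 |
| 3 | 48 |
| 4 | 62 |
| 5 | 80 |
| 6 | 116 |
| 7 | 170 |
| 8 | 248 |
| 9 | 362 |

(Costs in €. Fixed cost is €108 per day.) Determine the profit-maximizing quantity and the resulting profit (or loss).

Profit at each row (π = 11q − TC): q=0: -108; q=1: -121; q=2: -125; q=3: -123; q=4: -126; q=5: -133; q=6: -158; q=7: -201; q=8: -268; q=9: -371.
Profit is highest at q = 0. Equivalently, the lowest AVC in the table is 62/4 ≈ €15.50 at q = 4, and P = €11 falls below it — price never covers variable cost, so the firm shuts down and loses only its fixed cost.

q = 0 (shut down); profit = -€108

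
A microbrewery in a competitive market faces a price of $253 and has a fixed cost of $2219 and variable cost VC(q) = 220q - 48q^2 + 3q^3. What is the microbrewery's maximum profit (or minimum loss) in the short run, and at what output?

Profit = -$41 at q = 11

AVC = 220 - 48q + 3q^2; min AVC = $28 at q = 8. Since P = $253 ≥ min AVC, the firm produces.
MC = 220 - 96q + 9q^2. Setting P = MC and taking the root on the rising branch gives q* = 11.
TR = 253·11 = 2783. TC = 2219 + 605 = 2824. Profit = 2783 − 2824 = -$41.
Shutting down would mean losing the fixed cost of $2219, so operating at a loss of $41 is better by $2178.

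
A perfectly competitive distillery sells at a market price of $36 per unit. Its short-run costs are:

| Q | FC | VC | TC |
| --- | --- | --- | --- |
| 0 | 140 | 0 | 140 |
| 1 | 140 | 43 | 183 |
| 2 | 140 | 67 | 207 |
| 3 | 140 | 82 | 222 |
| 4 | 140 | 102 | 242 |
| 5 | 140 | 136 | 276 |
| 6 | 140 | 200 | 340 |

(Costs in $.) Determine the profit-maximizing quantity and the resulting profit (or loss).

Q = 5; profit = -$96

Tabulate TR − TC: Q=0: -140; Q=1: -147; Q=2: -135; Q=3: -114; Q=4: -98; Q=5: -96; Q=6: -124.
Profit is maximized at Q = 5. AVC there is 136/5 = $27.20 ≤ P, so producing beats shutting down (which would give -$140).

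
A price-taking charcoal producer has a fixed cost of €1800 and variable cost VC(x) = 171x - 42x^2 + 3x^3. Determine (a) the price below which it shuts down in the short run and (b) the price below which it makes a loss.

AVC = 171 - 42x + 3x^2; minimized at x = 7, giving min AVC = €24. That is the shutdown price.
ATC = 1800/x + 171 - 42x + 3x^2. Setting dATC/dx = −1800/x^2 − 42 + 6x = 0 gives x = 10 (since 6·10^3 − 42·10^2 = 1800).
min ATC = 1800/10 + 171 − 42·10 + 3·10^2 = €231. That is the break-even price.
Between these two prices the firm operates at a loss; above €231 it earns a profit.

Shutdown price = €24; break-even price = €231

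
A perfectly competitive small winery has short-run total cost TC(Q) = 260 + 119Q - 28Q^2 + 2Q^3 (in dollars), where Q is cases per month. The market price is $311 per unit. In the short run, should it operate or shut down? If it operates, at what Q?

Produce at Q = 12

From TC, MC = TC'(Q) = 119 - 56Q + 6Q^2 and AVC = VC/Q = 119 - 28Q + 2Q^2.
AVC is minimized where dAVC/dQ = -28 + 4Q = 0, at Q = 7; min AVC = 119 - 28·7 + 2·7^2 = $21.
P = $311 exceeds min AVC = $21, so the firm stays open.
Solving P = MC: -192 - 56Q + 6Q^2 = 0 ⇒ Q = -8/3 or 12. On the upward-sloping branch, Q* = 12.
Check: AVC at Q = 12 is $71 ≤ P, so revenue covers variable cost.
Profit = P·Q − TC = 311·12 − 1112 = $2620.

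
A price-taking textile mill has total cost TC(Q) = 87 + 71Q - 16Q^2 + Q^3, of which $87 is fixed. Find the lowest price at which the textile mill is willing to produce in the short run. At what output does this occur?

$7 per unit, at Q = 8

Short-run supply begins at min AVC. From VC = 71Q - 16Q^2 + Q^3, AVC = 71 - 16Q + Q^2.
At the minimum of AVC, MC = AVC. MC = 71 - 32Q + 3Q^2; setting MC = AVC gives 2Q^2 - 16Q = 0, so Q = 8. min AVC = 7.
So the shutdown price is $7.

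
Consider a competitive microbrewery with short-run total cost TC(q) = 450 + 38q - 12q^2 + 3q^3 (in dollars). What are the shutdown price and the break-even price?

Shutdown price = min AVC. AVC = 38 - 12q + 3q^2, with vertex at q = 2 and minimum $26.
ATC = 450/q + 38 - 12q + 3q^2. Setting dATC/dq = −450/q^2 − 12 + 6q = 0 gives q = 5 (since 6·5^3 − 12·5^2 = 450).
min ATC = 450/5 + 38 − 12·5 + 3·5^2 = $143. That is the break-even price.
Between these two prices the firm operates at a loss; above $143 it earns a profit.

Shutdown price = $26; break-even price = $143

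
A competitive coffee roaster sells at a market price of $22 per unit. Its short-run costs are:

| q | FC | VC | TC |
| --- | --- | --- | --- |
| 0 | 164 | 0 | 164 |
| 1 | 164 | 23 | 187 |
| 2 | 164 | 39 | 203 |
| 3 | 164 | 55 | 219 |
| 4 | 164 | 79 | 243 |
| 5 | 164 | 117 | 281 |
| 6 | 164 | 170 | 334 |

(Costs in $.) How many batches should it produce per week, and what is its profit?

q = 3; profit = -$153

Profit at each row (π = 22q − TC): q=0: -164; q=1: -165; q=2: -159; q=3: -153; q=4: -155; q=5: -171; q=6: -202.
Profit is maximized at q = 3. AVC there is 55/3 = $18.33 ≤ P, so producing beats shutting down (which would give -$164).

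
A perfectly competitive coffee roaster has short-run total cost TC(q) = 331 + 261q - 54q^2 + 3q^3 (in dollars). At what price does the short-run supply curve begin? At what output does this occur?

$18 per unit, at q = 9

The firm shuts down when price falls below the minimum of average variable cost. AVC = VC/q = 261 - 54q + 3q^2.
At the minimum of AVC, MC = AVC. MC = 261 - 108q + 9q^2; setting MC = AVC gives 6q^2 - 54q = 0, so q = 9. min AVC = 18.
For P < $18 the firm produces nothing.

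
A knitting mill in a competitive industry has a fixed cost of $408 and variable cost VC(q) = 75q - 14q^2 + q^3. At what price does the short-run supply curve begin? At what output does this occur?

$26 per unit, at q = 7

The shutdown price is the minimum of AVC. VC = 75q - 14q^2 + q^3, so AVC = 75 - 14q + q^2.
dAVC/dq = -14 + 2q = 0 gives q = 7. min AVC = 75 - 14·7 + 7^2 = 26.
So the shutdown price is $26.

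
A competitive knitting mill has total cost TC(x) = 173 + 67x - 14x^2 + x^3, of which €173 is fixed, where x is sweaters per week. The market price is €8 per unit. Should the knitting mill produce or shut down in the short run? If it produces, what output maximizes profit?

Shut down

From TC, MC = TC'(x) = 67 - 28x + 3x^2 and AVC = VC/x = 67 - 14x + x^2.
The AVC parabola has its vertex at x = 14/2 = 7, where AVC = 67 - 14·7 + 7^2 = €18.
Since P = €8 < min AVC = €18, price fails to cover variable cost at any output.
Best response: produce nothing and absorb the €173 fixed cost.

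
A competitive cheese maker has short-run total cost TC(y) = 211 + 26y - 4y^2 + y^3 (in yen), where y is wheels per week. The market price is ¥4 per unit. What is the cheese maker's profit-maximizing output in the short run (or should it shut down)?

Shut down

Strip out fixed cost: VC = 26y - 4y^2 + y^3. Then AVC = 26 - 4y + y^2 and MC = 26 - 8y + 3y^2.
AVC hits its minimum where MC = AVC, at y = 2, giving min AVC = 26 - 4·2 + 2^2 = ¥22.
With P < min AVC (¥4 < ¥22), every unit sold adds to the loss.
Best response: produce nothing and absorb the ¥211 fixed cost.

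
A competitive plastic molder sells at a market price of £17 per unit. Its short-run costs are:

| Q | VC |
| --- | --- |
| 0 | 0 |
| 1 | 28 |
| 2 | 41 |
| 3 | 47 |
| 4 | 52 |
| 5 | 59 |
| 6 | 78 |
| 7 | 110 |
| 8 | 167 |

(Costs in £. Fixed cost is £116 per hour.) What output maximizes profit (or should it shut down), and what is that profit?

Q = 5; profit = -£90

Tabulate TR − TC: Q=0: -116; Q=1: -127; Q=2: -123; Q=3: -112; Q=4: -100; Q=5: -90; Q=6: -92; Q=7: -107; Q=8: -147.
Profit is maximized at Q = 5. AVC there is 59/5 = £11.80 ≤ P, so producing beats shutting down (which would give -£116).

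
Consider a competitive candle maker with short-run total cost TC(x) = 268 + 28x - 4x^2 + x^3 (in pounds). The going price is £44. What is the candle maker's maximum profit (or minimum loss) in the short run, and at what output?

AVC = 28 - 4x + x^2 has its minimum £24 at x = 2; price £44 clears that bar, so the firm operates.
With MC = 28 - 8x + 3x^2, P = MC on the upward-sloping part at x* = 4.
TR = 44·4 = 176. TC = 268 + 112 = 380. Profit = 176 − 380 = -£204.
By producing, the firm covers all variable cost plus £64 of fixed cost; shutting down would lose the full £268.

Profit = -£204 at x = 4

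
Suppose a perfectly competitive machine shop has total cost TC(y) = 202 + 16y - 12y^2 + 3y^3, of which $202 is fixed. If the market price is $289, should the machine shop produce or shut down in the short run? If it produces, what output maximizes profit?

Strip out fixed cost: VC = 16y - 12y^2 + 3y^3. Then AVC = 16 - 12y + 3y^2 and MC = 16 - 24y + 9y^2.
AVC hits its minimum where MC = AVC, at y = 2, giving min AVC = 16 - 12·2 + 3·2^2 = $4.
Since P = $289 ≥ min AVC = $4, price covers variable cost and the firm should produce.
Solving P = MC: -273 - 24y + 9y^2 = 0 ⇒ y = -13/3 or 7. On the upward-sloping branch, y* = 7.
Check: AVC at y = 7 is $79 ≤ P, so revenue covers variable cost.
Profit = P·y − TC = 289·7 − 755 = $1268.

Produce at y = 7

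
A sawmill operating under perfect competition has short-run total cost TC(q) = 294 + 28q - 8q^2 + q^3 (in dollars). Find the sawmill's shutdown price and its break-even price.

Shutdown price = $12; break-even price = $63

AVC = 28 - 8q + q^2; minimized at q = 4, giving min AVC = $12. That is the shutdown price.
ATC = 294/q + 28 - 8q + q^2. Setting dATC/dq = −294/q^2 − 8 + 2q = 0 gives q = 7 (since 2·7^3 − 8·7^2 = 294).
min ATC = 294/7 + 28 − 8·7 + 7^2 = $63. That is the break-even price.
Between these two prices the firm operates at a loss; above $63 it earns a profit.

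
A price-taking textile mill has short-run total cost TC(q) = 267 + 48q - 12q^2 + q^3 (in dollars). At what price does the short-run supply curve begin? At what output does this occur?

$12 per unit, at q = 6

Short-run supply begins at min AVC. From VC = 48q - 12q^2 + q^3, AVC = 48 - 12q + q^2.
At the minimum of AVC, MC = AVC. MC = 48 - 24q + 3q^2; setting MC = AVC gives 2q^2 - 12q = 0, so q = 6. min AVC = 12.
For P < $12 the firm produces nothing.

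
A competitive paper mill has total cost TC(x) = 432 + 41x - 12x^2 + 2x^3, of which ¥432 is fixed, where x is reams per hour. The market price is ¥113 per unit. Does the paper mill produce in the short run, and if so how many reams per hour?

Variable cost is VC = 41x - 12x^2 + 2x^3, so AVC = VC/x = 41 - 12x + 2x^2 and MC = dTC/dx = 41 - 24x + 6x^2.
AVC is minimized where dAVC/dx = -12 + 4x = 0, at x = 3; min AVC = 41 - 12·3 + 2·3^2 = ¥23.
Because ¥113 ≥ ¥23, revenue can cover variable cost; the firm operates.
Solving P = MC: -72 - 24x + 6x^2 = 0 ⇒ x = -2 or 6. On the upward-sloping branch, x* = 6.
Check: AVC at x = 6 is ¥41 ≤ P, so revenue covers variable cost.
Profit = P·x − TC = 113·6 − 678 = ¥0.

Produce at x = 6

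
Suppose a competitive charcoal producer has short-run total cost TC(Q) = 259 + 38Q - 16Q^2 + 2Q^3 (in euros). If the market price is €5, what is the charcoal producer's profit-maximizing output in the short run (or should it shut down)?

Variable cost is VC = 38Q - 16Q^2 + 2Q^3, so AVC = VC/Q = 38 - 16Q + 2Q^2 and MC = dTC/dQ = 38 - 32Q + 6Q^2.
AVC hits its minimum where MC = AVC, at Q = 4, giving min AVC = 38 - 16·4 + 2·4^2 = €6.
Since P = €5 < min AVC = €6, price fails to cover variable cost at any output.
Shutting down limits the loss to fixed cost, €259.

Shut down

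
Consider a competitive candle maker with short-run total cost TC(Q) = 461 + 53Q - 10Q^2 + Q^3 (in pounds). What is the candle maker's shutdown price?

The shutdown price is the minimum of AVC. VC = 53Q - 10Q^2 + Q^3, so AVC = 53 - 10Q + Q^2.
dAVC/dQ = -10 + 2Q = 0 gives Q = 5. min AVC = 53 - 10·5 + 5^2 = 28.
The firm shuts down for any P below £28.

£28 per unit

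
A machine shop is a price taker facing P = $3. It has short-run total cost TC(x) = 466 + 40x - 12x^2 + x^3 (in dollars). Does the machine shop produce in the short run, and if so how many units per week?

Shut down

Strip out fixed cost: VC = 40x - 12x^2 + x^3. Then AVC = 40 - 12x + x^2 and MC = 40 - 24x + 3x^2.
AVC hits its minimum where MC = AVC, at x = 6, giving min AVC = 40 - 12·6 + 6^2 = $4.
P = $3 lies below min AVC = $4; no output level covers variable cost.
Shutting down limits the loss to fixed cost, $466.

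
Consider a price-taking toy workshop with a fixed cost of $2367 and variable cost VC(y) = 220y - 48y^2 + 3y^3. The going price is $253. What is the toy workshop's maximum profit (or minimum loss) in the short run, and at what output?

Profit = -$189 at y = 11

AVC = 220 - 48y + 3y^2; min AVC = $28 at y = 8. Since P = $253 ≥ min AVC, the firm produces.
MC = 220 - 96y + 9y^2. Setting P = MC and taking the root on the rising branch gives y* = 11.
TR = 253·11 = 2783. TC = 2367 + 605 = 2972. Profit = 2783 − 2972 = -$189.
By producing, the firm covers all variable cost plus $2178 of fixed cost; shutting down would lose the full $2367.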